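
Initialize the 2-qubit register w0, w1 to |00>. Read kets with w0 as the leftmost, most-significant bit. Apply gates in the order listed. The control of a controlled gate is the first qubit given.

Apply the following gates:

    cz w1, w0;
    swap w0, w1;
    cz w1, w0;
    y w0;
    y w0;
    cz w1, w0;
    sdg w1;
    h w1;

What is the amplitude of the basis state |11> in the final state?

The amplitude on |11> is 0.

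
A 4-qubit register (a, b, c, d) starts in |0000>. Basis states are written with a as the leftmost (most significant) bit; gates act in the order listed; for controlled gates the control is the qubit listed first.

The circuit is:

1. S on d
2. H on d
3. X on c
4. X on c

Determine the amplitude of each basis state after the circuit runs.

The resulting statevector has amplitude sqrt(2)/2 on |0000>, sqrt(2)/2 on |0001>, and 0 on every other basis state. Key observation: steps 3-4 multiply out to the identity, so the circuit reduces to the remaining gates.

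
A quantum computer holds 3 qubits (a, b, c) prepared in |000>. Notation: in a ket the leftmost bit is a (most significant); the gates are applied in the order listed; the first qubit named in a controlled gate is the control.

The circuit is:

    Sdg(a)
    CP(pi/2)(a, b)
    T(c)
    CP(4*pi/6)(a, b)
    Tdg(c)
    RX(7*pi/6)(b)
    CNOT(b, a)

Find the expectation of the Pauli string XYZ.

The observable XYZ averages to 1/2.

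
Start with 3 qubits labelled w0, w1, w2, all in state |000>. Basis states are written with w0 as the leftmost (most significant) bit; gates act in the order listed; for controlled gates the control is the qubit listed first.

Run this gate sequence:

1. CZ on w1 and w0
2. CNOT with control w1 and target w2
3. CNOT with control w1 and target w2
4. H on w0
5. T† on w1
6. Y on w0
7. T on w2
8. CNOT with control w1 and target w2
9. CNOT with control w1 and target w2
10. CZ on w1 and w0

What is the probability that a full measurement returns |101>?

The probability of measuring |101> is 0.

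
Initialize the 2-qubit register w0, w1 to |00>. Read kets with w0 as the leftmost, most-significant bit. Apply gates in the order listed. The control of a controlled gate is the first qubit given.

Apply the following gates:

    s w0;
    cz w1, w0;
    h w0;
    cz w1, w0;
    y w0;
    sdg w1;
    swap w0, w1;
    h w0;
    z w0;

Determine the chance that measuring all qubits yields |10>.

Outcome |10> occurs with probability 1/4.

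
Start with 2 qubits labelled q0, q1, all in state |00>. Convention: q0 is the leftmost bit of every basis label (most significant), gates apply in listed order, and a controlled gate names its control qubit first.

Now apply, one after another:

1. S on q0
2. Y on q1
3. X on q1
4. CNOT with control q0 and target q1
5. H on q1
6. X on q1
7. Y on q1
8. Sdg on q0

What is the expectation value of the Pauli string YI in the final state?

The observable YI averages to 0.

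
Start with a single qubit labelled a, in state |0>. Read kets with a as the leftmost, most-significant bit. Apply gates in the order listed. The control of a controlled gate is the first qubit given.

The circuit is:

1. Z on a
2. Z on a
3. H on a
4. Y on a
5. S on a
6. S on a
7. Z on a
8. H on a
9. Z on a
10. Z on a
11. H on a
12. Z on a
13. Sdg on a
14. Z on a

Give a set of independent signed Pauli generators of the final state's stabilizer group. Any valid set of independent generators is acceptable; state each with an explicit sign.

The final state is stabilized by the group generated by +Y; other independent generating sets are equally valid. Key observation: gates 6-13 undo each other exactly, leaving only the rest of the circuit to track.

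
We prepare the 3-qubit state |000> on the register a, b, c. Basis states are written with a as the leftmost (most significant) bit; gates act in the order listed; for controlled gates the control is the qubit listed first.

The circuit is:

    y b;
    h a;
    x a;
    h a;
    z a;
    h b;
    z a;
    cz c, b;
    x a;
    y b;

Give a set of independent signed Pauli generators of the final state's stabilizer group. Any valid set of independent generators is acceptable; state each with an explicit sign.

The final state is stabilized by the group generated by +IXI, -ZII, +IIZ; other independent generating sets are equally valid. Key observation: gates 2-5 undo each other exactly, leaving only the rest of the circuit to track.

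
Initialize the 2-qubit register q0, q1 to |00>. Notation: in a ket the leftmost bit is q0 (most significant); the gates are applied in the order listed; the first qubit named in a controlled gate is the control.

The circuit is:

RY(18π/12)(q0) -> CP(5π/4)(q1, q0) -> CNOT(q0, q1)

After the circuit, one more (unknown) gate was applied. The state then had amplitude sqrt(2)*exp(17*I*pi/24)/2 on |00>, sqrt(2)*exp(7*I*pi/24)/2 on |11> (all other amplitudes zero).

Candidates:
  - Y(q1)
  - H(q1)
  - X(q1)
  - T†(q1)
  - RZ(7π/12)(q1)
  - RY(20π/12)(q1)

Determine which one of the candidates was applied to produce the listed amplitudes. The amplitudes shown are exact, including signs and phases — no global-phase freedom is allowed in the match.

The unique candidate consistent with the amplitudes is RZ(7π/12)(q1).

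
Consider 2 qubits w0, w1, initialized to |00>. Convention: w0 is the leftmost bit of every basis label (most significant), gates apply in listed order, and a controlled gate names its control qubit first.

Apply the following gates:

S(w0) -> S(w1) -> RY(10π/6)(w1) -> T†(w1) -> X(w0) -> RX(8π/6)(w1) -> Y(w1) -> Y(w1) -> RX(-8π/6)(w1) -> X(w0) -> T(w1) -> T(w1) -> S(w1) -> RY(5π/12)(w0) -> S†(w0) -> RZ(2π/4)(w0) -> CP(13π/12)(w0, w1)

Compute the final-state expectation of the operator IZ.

In the final state, IZ has expectation 1/2. Key observation: gates 4-11 undo each other exactly, leaving only the rest of the circuit to track.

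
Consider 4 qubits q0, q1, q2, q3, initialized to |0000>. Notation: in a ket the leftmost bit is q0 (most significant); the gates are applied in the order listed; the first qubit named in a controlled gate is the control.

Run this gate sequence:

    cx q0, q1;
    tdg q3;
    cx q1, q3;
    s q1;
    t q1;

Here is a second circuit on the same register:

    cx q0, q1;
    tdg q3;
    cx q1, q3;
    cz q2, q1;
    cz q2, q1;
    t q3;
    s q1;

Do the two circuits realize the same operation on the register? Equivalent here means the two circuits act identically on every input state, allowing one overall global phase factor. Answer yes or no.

No: there is an input state on which the two circuits produce genuinely different outputs (not merely differing by a phase).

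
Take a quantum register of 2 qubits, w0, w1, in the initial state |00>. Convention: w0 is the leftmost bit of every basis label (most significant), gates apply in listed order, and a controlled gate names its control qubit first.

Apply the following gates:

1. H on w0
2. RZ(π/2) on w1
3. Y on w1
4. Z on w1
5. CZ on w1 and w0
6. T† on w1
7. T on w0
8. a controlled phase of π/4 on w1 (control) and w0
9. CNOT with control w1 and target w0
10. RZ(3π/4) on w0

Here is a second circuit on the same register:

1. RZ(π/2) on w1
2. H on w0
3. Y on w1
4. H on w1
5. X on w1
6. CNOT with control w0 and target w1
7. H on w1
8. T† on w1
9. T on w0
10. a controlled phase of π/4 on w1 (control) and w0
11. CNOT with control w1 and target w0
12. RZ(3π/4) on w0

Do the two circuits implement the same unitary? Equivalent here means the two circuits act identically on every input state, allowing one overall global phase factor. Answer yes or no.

Yes: on every input state the two circuits agree up to one overall phase factor.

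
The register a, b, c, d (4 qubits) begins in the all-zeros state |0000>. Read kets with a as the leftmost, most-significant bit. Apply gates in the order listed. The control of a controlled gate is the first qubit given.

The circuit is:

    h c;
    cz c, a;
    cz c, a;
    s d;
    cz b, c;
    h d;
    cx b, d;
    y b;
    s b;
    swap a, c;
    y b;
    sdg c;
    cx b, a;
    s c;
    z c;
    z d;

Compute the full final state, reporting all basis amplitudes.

The resulting statevector has amplitude I/2 on |0000>, -I/2 on |0001>, I/2 on |1000>, -I/2 on |1001>, and 0 on every other basis state.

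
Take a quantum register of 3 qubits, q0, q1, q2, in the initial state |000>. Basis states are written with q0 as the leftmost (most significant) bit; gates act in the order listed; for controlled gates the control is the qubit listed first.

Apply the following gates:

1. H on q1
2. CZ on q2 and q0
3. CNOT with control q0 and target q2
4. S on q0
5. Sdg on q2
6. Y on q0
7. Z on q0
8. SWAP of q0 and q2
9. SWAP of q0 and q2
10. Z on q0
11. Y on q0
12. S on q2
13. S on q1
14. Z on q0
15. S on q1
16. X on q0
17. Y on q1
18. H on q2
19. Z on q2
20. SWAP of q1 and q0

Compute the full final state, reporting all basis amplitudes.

The final amplitudes are 0 on |000>, 0 on |001>, I/2 on |010>, -I/2 on |011>, 0 on |100>, 0 on |101>, I/2 on |110>, -I/2 on |111>. Key observation: steps 5-12 multiply out to the identity, so the circuit reduces to the remaining gates.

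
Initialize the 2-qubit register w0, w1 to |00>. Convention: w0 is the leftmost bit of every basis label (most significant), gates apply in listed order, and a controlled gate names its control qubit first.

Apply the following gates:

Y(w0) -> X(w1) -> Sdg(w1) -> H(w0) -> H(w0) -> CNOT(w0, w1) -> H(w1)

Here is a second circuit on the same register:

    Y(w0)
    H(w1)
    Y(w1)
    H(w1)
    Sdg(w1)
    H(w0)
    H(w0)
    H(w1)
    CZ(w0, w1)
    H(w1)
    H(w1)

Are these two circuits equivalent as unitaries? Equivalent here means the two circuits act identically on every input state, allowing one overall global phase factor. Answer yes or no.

No — the two circuits implement different unitaries, even allowing a global phase.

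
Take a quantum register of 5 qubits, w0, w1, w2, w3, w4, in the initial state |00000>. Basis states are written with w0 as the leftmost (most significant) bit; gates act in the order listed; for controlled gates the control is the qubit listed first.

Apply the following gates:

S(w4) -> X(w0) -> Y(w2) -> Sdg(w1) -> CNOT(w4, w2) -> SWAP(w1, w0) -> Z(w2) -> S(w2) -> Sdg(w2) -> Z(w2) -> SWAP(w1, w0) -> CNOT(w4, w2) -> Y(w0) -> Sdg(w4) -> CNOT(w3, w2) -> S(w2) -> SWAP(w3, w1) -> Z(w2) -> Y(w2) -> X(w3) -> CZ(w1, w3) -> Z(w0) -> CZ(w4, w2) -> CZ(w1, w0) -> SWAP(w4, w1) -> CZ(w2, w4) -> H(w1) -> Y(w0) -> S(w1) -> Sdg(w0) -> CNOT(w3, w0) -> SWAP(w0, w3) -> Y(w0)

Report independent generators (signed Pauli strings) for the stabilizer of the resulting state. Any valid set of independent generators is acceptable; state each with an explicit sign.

The stabilizer group can be generated by +IYIII, +ZIIII, +IIZII, +IIIZI, +IIIIZ, among other valid generating sets. Key observation: the block from step 5 through step 12 cancels to the identity and can be dropped.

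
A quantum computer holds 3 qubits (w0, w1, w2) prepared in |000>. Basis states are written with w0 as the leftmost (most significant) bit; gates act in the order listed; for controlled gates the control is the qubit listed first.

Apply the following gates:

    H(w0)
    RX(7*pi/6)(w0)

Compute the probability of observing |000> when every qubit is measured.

Outcome |000> occurs with probability 1/2.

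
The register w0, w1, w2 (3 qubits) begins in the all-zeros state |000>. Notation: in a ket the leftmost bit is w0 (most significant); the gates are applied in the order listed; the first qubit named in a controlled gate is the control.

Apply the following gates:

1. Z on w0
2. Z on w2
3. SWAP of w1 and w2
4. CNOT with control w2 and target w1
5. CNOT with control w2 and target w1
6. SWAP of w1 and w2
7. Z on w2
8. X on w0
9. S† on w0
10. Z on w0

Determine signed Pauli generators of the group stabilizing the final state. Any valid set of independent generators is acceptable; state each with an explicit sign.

One valid set of independent stabilizer generators is -ZII, +IZI, +IIZ (any independent generating set of the same group is equally correct). Key observation: steps 2-7 multiply out to the identity, so the circuit reduces to the remaining gates.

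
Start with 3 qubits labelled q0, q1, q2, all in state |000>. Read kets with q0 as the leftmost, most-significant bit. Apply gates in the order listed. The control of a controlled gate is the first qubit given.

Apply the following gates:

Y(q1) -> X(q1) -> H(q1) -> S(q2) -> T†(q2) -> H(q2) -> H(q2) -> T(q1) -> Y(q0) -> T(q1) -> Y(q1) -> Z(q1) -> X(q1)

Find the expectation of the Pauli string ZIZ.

The expectation value of ZIZ is -1.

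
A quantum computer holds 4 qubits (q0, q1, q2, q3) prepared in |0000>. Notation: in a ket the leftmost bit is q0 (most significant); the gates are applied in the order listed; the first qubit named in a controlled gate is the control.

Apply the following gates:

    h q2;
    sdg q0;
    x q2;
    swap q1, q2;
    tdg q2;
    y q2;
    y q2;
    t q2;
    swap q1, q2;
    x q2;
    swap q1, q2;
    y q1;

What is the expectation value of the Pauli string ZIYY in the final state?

The observable ZIYY averages to 0.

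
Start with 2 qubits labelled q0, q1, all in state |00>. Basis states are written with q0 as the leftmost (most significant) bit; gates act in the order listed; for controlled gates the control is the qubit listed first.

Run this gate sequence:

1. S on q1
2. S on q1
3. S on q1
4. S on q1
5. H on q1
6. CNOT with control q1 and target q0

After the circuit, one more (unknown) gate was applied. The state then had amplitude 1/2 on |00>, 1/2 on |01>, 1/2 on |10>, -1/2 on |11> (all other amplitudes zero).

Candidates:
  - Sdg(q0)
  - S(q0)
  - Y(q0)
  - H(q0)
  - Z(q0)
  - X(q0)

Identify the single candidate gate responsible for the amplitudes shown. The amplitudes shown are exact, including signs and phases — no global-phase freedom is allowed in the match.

The unique candidate consistent with the amplitudes is H(q0).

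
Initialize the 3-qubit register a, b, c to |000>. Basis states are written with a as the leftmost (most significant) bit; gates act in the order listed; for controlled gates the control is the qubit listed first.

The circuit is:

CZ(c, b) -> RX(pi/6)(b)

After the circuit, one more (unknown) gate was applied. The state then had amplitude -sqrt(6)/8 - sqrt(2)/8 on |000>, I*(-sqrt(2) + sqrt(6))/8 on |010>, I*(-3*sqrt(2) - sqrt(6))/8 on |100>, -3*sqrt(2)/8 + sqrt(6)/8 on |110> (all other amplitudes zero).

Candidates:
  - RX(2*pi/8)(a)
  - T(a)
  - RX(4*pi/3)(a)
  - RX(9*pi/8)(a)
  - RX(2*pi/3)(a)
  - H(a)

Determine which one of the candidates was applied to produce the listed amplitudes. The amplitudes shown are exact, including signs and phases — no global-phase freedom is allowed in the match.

The applied gate was RX(4*pi/3)(a).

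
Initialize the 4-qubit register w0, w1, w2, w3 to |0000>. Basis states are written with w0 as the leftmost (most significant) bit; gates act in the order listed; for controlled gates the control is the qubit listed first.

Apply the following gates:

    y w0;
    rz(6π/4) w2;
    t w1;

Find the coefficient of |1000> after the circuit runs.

The final state's coefficient on |1000> equals -exp(3*I*pi/4).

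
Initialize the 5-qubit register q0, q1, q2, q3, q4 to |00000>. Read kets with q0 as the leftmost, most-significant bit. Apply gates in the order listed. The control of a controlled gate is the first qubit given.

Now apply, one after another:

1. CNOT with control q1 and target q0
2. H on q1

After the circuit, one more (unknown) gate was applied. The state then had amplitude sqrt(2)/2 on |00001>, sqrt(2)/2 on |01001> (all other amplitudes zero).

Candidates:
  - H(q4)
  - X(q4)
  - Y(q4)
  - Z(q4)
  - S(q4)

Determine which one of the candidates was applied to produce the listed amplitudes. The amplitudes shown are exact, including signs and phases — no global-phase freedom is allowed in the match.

It was X(q4) that produced the state shown.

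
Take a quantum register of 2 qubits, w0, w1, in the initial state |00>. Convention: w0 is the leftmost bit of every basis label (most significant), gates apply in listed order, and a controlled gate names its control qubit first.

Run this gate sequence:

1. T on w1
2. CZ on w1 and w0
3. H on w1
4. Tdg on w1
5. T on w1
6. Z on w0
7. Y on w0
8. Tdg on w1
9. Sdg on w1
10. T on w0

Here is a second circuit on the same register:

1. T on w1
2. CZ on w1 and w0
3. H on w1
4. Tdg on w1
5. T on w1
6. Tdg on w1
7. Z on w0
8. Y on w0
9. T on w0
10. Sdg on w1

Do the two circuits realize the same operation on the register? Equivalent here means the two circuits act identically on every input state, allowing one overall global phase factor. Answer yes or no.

Yes — the two circuits implement the same unitary up to a global phase.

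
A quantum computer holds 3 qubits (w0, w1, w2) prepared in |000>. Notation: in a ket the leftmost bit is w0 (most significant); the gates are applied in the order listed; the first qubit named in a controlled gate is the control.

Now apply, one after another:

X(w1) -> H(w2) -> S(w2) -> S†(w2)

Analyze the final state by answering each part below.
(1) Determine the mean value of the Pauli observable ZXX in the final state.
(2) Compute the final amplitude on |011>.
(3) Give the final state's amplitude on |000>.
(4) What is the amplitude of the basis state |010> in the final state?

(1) In the final state, ZXX has expectation 0. Key observation: steps 3-4 multiply out to the identity, so the circuit reduces to the remaining gates.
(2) The final state's coefficient on |011> equals sqrt(2)/2.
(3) |000> carries amplitude 0 in the final state.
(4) The final state's coefficient on |010> equals sqrt(2)/2.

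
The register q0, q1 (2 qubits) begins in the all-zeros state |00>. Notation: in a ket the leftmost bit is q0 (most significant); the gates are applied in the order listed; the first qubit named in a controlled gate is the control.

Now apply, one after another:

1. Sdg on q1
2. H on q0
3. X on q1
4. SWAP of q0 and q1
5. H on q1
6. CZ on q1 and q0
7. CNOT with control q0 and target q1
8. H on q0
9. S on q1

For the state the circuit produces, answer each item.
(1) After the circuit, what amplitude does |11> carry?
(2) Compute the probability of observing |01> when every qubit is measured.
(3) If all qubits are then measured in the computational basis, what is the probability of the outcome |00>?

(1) |11> carries amplitude -sqrt(2)*I/2 in the final state.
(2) The probability of measuring |01> is 1/2.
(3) The probability of measuring |00> is 0.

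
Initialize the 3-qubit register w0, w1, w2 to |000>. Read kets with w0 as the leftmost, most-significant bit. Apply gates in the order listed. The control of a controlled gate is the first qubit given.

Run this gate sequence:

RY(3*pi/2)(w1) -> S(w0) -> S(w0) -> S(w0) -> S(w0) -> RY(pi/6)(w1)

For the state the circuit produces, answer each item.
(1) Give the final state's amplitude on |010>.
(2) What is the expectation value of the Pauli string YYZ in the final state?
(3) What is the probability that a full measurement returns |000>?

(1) The amplitude on |010> is 1/2.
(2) The observable YYZ averages to 0.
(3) The probability of measuring |000> is 3/4.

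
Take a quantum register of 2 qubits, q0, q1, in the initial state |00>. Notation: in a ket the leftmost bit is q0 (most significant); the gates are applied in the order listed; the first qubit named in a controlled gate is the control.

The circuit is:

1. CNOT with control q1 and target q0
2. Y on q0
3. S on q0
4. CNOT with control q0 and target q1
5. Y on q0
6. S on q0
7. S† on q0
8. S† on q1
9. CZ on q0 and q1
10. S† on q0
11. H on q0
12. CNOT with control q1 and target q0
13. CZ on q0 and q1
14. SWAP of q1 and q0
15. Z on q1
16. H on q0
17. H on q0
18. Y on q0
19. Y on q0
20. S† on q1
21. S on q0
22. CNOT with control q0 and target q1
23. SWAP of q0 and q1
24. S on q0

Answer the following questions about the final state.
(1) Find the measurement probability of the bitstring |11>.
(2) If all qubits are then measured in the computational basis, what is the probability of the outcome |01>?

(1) The probability of measuring |11> is 1/2.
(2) Outcome |01> occurs with probability 1/2.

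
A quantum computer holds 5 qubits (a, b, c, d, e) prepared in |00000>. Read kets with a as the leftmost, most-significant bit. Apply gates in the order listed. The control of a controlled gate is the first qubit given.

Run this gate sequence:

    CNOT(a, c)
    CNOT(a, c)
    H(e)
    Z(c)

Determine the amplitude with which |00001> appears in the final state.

|00001> carries amplitude sqrt(2)/2 in the final state.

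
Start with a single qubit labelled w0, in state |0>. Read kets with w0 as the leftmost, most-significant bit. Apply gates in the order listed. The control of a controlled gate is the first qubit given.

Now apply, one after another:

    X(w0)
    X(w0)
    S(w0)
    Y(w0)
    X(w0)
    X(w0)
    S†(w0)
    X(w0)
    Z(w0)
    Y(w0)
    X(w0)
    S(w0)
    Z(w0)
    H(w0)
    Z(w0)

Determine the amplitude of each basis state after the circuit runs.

After the circuit, the state carries amplitude sqrt(2)*I/2 on |0>, -sqrt(2)*I/2 on |1>.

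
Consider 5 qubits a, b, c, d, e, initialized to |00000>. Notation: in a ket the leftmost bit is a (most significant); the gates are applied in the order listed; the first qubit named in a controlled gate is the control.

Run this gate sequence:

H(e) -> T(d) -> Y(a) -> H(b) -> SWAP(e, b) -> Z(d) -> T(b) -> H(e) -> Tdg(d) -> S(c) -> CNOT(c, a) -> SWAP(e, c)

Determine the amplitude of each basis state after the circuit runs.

After the circuit, the state carries amplitude sqrt(2)*I/2 on |10000>, sqrt(2)*exp(3*I*pi/4)/2 on |11000>, and 0 on every other basis state.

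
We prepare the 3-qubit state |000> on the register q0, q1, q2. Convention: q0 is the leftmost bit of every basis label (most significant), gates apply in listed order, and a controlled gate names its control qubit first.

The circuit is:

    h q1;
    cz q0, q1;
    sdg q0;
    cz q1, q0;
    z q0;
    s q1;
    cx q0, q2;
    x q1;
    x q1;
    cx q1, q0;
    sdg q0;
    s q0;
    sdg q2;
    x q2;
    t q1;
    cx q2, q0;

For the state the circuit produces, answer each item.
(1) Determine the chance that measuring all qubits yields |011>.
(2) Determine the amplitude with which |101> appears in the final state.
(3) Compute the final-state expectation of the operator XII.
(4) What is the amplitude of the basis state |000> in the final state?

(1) The probability of measuring |011> is 1/2.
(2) |101> carries amplitude sqrt(2)/2 in the final state.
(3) The expectation value of XII is 0.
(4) The final state's coefficient on |000> equals 0.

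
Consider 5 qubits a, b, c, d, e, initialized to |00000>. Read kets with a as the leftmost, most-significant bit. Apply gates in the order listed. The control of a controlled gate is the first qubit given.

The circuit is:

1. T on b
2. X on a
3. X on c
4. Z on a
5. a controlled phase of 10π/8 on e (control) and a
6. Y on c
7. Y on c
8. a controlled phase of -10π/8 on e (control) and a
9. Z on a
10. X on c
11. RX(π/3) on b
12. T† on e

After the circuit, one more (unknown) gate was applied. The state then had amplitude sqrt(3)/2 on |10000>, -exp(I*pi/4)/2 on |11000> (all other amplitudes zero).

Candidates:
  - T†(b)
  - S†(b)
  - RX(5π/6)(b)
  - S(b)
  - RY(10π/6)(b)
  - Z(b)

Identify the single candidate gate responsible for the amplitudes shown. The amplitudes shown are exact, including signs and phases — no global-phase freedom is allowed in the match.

It was T†(b) that produced the state shown. Key observation: gates 3-10 undo each other exactly, leaving only the rest of the circuit to track.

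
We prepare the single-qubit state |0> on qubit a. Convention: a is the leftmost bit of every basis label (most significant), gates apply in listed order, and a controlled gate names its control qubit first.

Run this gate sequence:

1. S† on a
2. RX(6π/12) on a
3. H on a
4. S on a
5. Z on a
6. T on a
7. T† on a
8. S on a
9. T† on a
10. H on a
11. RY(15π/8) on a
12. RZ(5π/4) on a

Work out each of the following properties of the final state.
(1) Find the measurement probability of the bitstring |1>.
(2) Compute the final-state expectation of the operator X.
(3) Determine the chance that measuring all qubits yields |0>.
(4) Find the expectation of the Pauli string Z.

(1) Outcome |1> occurs with probability 1/2 - sqrt(2*sqrt(2) + 4)/8.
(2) In the final state, X has expectation -1/2 + sqrt(2 - sqrt(2))/4.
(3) A full measurement returns |0> with probability sqrt(2*sqrt(2) + 4)/8 + 1/2.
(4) In the final state, Z has expectation sqrt(2*sqrt(2) + 4)/4.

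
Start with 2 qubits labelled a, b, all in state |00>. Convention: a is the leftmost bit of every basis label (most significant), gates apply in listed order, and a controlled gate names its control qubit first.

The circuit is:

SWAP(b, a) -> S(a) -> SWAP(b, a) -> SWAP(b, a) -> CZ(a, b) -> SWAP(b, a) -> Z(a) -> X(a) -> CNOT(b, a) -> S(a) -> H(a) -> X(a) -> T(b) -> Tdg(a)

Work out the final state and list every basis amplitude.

After the circuit, the state carries amplitude -sqrt(2)*I/2 on |00>, 0 on |01>, sqrt(2)*exp(I*pi/4)/2 on |10>, 0 on |11>.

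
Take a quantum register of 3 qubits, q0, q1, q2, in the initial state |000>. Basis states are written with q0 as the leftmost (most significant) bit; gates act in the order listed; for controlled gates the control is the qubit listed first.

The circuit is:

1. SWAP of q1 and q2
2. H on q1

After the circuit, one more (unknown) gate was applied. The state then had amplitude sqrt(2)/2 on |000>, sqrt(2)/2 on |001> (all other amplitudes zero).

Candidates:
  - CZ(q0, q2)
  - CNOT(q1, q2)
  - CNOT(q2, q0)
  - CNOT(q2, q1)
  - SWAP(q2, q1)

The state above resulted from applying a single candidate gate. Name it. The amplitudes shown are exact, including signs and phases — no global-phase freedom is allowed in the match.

It was SWAP(q2, q1) that produced the state shown.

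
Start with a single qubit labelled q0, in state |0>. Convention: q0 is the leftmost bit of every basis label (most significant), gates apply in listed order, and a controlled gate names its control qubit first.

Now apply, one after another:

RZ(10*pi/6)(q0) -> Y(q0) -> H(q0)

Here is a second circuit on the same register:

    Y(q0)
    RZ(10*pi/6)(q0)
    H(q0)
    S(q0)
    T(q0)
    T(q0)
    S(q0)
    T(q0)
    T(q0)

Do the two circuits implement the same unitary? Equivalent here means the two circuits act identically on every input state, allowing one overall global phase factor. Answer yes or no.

No, they are not equivalent — no single phase factor reconciles the two unitaries.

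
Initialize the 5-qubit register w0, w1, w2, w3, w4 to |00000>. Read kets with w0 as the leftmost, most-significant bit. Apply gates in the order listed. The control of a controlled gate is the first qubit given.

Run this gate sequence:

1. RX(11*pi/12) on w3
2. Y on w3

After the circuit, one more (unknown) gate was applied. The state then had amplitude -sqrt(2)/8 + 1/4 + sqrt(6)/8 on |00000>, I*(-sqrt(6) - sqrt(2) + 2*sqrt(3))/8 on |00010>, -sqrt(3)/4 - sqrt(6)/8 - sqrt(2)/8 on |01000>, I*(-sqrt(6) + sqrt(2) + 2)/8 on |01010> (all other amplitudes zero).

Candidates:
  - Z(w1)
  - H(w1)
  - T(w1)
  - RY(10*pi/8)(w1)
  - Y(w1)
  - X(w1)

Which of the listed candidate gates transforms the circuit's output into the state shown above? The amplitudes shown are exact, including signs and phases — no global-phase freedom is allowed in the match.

The unique candidate consistent with the amplitudes is RY(10*pi/8)(w1).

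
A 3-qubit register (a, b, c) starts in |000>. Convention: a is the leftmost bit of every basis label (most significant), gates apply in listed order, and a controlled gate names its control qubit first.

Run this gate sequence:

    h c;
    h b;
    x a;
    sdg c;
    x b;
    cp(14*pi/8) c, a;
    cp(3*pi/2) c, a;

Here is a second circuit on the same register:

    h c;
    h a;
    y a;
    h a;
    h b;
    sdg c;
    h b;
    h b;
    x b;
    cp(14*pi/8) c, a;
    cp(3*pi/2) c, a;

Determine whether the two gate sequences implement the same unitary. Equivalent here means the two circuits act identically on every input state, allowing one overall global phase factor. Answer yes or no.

No, they are not equivalent — no single phase factor reconciles the two unitaries.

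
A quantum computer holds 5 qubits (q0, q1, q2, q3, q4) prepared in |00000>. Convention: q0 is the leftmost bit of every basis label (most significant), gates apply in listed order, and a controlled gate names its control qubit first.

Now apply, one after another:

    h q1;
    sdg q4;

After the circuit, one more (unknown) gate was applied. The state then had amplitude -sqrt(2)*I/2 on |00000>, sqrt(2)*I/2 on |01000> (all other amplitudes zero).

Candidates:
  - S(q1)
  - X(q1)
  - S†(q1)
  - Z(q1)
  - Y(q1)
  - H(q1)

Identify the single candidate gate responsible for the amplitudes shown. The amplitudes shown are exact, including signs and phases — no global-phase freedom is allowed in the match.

It was Y(q1) that produced the state shown.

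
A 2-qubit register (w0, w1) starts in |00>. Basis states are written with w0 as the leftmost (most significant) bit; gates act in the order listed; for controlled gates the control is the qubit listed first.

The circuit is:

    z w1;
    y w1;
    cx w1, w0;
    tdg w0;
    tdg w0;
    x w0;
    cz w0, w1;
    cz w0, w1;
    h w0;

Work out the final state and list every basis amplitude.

The resulting statevector has amplitude 0 on |00>, sqrt(2)/2 on |01>, 0 on |10>, sqrt(2)/2 on |11>.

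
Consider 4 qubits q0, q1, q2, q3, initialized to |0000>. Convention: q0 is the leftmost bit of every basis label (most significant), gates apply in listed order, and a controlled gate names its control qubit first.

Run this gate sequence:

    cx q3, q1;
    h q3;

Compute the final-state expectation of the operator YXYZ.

The expectation value of YXYZ is 0.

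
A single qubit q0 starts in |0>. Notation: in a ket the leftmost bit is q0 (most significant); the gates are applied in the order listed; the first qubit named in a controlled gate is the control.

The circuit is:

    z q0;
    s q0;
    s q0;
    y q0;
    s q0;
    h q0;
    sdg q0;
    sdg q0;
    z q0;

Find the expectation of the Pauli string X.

The expectation value of X is -1.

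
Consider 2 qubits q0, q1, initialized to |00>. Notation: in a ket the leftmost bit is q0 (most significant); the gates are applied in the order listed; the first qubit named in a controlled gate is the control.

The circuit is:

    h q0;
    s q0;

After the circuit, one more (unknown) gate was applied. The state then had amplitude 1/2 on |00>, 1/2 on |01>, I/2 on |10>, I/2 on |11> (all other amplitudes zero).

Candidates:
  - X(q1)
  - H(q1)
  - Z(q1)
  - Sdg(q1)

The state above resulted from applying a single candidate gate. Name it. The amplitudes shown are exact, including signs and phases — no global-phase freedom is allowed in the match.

The unique candidate consistent with the amplitudes is H(q1).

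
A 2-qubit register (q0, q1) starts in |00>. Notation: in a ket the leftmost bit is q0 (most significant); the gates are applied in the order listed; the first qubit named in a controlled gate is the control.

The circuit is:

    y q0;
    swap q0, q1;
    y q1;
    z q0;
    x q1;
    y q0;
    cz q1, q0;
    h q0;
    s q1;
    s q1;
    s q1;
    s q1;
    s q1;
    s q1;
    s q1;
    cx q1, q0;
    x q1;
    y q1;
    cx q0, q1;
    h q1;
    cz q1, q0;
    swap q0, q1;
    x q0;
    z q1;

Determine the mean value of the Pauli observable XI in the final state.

In the final state, XI has expectation -1. Key observation: steps 9-12 multiply out to the identity, so the circuit reduces to the remaining gates.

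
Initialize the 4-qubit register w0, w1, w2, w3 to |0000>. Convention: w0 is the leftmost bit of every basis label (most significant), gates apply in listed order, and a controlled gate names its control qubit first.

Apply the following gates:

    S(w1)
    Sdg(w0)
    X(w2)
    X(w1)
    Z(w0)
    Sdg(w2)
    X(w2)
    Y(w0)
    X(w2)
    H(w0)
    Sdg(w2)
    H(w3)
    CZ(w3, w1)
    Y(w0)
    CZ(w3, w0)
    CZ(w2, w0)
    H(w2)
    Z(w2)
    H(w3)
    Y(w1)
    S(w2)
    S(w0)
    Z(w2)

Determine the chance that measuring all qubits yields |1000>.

Outcome |1000> occurs with probability 1/4.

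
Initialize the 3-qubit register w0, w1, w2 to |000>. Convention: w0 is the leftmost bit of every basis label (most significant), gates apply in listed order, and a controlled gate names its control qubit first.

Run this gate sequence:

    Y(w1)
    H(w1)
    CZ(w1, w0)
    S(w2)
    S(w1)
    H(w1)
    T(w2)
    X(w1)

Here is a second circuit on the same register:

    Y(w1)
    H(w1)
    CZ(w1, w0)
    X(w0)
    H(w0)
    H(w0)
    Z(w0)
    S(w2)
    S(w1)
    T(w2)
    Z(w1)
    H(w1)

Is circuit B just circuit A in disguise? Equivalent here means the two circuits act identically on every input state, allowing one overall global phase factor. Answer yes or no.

No — the two circuits implement different unitaries, even allowing a global phase.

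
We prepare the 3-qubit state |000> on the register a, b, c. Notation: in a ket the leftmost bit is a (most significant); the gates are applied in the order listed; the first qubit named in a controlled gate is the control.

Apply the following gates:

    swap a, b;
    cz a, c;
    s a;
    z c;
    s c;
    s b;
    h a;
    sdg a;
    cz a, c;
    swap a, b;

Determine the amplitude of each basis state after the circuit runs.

After the circuit, the state carries amplitude sqrt(2)/2 on |000>, -sqrt(2)*I/2 on |010>, and 0 on every other basis state.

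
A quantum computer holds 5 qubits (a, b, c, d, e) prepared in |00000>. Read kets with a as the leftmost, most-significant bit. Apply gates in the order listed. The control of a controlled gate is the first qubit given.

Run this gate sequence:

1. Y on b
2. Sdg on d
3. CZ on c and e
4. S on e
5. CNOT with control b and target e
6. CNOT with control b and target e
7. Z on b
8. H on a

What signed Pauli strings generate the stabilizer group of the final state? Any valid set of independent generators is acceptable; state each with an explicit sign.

One valid set of independent stabilizer generators is +XIIII, -IZIII, +IIZII, +IIIZI, +IIIIZ (any independent generating set of the same group is equally correct).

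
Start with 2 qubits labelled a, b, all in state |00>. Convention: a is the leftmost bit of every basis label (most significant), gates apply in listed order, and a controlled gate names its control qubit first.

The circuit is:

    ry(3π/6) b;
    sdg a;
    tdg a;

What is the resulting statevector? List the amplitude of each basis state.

After the circuit, the state carries amplitude sqrt(2)/2 on |00>, sqrt(2)/2 on |01>, 0 on |10>, 0 on |11>.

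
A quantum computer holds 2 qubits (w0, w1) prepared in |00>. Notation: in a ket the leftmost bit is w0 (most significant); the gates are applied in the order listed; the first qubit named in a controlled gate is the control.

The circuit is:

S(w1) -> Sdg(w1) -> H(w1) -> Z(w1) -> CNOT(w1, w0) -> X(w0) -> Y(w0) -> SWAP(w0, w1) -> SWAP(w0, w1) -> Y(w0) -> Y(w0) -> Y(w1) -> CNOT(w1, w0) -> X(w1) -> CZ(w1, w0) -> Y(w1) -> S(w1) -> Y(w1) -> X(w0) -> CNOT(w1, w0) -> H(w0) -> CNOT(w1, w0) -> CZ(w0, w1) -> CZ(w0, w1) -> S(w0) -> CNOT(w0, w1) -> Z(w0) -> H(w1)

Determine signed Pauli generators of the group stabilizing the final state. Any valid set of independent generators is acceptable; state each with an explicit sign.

One valid set of independent stabilizer generators is -XI, -IY (any independent generating set of the same group is equally correct).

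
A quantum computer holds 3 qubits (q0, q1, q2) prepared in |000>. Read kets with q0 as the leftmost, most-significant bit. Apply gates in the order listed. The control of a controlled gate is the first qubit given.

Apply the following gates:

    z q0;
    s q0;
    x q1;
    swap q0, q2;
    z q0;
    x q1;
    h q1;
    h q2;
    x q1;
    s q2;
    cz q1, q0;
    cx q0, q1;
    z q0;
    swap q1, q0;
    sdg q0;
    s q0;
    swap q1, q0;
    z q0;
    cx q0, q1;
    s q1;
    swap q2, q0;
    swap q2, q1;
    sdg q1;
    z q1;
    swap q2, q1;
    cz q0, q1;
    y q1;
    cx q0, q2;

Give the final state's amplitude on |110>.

The amplitude on |110> is 0. Key observation: steps 12-19 multiply out to the identity, so the circuit reduces to the remaining gates.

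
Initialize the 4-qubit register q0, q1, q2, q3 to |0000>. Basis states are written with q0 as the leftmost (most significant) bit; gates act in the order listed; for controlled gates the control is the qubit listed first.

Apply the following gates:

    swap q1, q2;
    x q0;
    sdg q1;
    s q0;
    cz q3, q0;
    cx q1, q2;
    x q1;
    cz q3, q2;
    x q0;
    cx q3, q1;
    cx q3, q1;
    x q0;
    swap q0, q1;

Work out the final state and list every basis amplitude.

After the circuit, the state carries amplitude I on |1100>, and 0 on every other basis state. Key observation: steps 9-12 multiply out to the identity, so the circuit reduces to the remaining gates.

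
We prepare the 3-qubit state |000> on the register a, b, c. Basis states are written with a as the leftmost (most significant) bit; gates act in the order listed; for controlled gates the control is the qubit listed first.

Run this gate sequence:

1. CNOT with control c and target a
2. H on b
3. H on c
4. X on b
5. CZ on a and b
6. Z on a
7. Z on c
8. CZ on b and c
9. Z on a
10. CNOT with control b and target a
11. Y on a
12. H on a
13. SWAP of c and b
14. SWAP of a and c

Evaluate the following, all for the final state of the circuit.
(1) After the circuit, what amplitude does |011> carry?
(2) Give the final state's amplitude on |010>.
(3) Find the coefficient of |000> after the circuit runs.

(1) The final state's coefficient on |011> equals sqrt(2)*I/4.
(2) The final state's coefficient on |010> equals -sqrt(2)*I/4.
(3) The amplitude on |000> is sqrt(2)*I/4.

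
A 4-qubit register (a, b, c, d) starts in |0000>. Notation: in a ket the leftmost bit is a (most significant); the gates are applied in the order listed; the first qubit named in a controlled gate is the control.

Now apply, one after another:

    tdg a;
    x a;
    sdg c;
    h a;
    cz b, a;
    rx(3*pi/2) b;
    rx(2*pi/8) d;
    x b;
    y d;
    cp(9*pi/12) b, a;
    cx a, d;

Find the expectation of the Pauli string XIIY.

In the final state, XIIY has expectation 1/4.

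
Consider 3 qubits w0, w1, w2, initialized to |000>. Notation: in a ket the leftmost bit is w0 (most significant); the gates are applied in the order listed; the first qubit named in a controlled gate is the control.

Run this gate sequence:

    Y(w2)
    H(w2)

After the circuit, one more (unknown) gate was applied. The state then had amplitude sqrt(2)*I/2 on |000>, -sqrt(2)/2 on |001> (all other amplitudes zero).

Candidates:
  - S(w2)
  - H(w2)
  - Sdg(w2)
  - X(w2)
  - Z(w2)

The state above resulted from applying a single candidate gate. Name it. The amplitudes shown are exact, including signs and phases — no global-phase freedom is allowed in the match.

It was Sdg(w2) that produced the state shown.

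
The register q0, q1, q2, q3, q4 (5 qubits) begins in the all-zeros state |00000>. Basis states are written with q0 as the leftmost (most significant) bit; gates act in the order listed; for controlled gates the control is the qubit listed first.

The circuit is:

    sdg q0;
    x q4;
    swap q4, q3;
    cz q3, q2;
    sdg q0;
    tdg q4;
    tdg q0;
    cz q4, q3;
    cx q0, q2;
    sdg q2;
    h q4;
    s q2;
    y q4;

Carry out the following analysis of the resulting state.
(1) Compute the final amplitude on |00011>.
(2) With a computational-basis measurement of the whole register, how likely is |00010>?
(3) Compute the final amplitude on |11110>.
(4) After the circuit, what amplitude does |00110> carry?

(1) The amplitude on |00011> is sqrt(2)*I/2.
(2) A full measurement returns |00010> with probability 1/2.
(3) |11110> carries amplitude 0 in the final state.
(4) |00110> carries amplitude 0 in the final state.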